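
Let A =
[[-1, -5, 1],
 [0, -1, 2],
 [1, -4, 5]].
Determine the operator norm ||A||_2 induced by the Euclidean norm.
||A||_2 ≈ 7.9817 (= sqrt(largest eigenvalue of A^T A))

||A||_2 = sigma_max(A) = sqrt(lambda_max(A^T A)). Form the symmetric matrix M = A^T A =
[[2, 1, 4],
 [1, 42, -27],
 [4, -27, 30]].
Its characteristic polynomial (trace, sum of principal 2x2 minors, determinant of M give the coefficients) is
  p(λ) = det(λ I - M) = λ^3 - 74λ^2 + 658λ - 144.
No integer candidate from the rational root theorem (±divisors of 144) is a root, so the roots are irrational. The cubic discriminant is Δ = 1123590384 > 0, so there are three distinct real roots. p(0) = -144 and p(1) = 441 have opposite signs, so a root lies in (0, 1); Newton's method refines it to λ ≈ 0.2245. p(10) = 36 and p(11) = -529 have opposite signs, so a root lies in (10, 11); Newton's method refines it to λ ≈ 10.0686. p(63) = -2349 and p(64) = 1008 have opposite signs, so a root lies in (63, 64); Newton's method refines it to λ ≈ 63.7069. Check (Vieta): the three roots sum to 74, matching tr M = 74.
So the eigenvalues of A^T A are ≈ 0.2245, 10.0686, 63.7069 (all ≥ 0, as they must be for A^T A). The largest is λ_max ≈ 63.7069, hence ||A||_2 = sqrt(λ_max) ≈ 7.9817.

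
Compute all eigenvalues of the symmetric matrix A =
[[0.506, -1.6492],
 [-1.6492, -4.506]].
sigma(A) ≈ {-5, 1}

A is real symmetric, so its spectrum consists of real eigenvalues. Expanding the characteristic polynomial of the displayed matrix gives
  det(λ I - A) = p(λ) = λ^2 + (4)λ + (-5).
Solving p(λ) = 0 yields eigenvalues ≈ -5, 1. (A is shown rounded to 4 decimals, so these recover the underlying integer eigenvalues to within that precision.)
Verification: the trace of A = -4 equals the sum of eigenvalues -4, and det(A) ≈ -4.9999 matches the eigenvalue product -5.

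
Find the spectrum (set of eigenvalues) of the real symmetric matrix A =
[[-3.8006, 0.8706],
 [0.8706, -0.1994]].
sigma(A) ≈ {-4, 0}

A is real symmetric, so its spectrum consists of real eigenvalues. Expanding the characteristic polynomial of the displayed matrix gives
  det(λ I - A) = p(λ) = λ^2 + (4)λ + (0).
Solving p(λ) = 0 yields eigenvalues ≈ -4, 0. (A is shown rounded to 4 decimals, so these recover the underlying integer eigenvalues to within that precision.)
Verification: the trace of A = -4 equals the sum of eigenvalues -4, and det(A) ≈ -0.0001 matches the eigenvalue product 0.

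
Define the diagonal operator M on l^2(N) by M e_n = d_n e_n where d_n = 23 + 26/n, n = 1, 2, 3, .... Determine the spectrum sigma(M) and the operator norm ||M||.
sigma(M) = {23 + 26/n : n ≥ 1} ∪ {23}; ||M|| = 49

A bounded diagonal operator on l^2 with diagonal entries d_n has spectrum equal to the closure of {d_n : n ≥ 1}: every d_n is an eigenvalue (with eigenvector e_n), so {d_n} ⊂ sigma(M); the spectrum is closed, so its closure is too; and for lambda not in the closure, (M - lambda I) has bounded inverse (the diagonal entries 1/(d_n - lambda) are bounded). For our sequence d_n = 23 + 26/n, n = 1, 2, 3, ...:
  - {d_n} = {23 + 26/n : n ≥ 1}; the only limit point is 23
  - closure = {23 + 26/n : n ≥ 1} ∪ {23}
For the norm: a diagonal operator has ||M|| = sup_n |d_n|. Here d_n = 23 + 26/n is positive and decreasing, so sup_n |d_n| = d_1 = 23 + 26 = 49. So ||M|| = 49.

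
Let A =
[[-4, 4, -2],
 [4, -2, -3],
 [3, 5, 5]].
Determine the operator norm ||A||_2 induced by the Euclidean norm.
||A||_2 ≈ 8.048 (= sqrt(largest eigenvalue of A^T A))

||A||_2 = sigma_max(A) = sqrt(lambda_max(A^T A)). Form the symmetric matrix M = A^T A =
[[41, -9, 11],
 [-9, 45, 23],
 [11, 23, 38]].
Its characteristic polynomial (trace, sum of principal 2x2 minors, determinant of M give the coefficients) is
  p(λ) = det(λ I - M) = λ^3 - 124λ^2 + 4382λ - 35344.
No integer candidate from the rational root theorem (±divisors of 35344) is a root, so the roots are irrational. The cubic discriminant is Δ = 1084604512 > 0, so there are three distinct real roots. p(11) = -815 and p(12) = 1112 have opposite signs, so a root lies in (11, 12); Newton's method refines it to λ ≈ 11.4117. p(47) = 517 and p(48) = -112 have opposite signs, so a root lies in (47, 48); Newton's method refines it to λ ≈ 47.8175. p(64) = -656 and p(65) = 211 have opposite signs, so a root lies in (64, 65); Newton's method refines it to λ ≈ 64.7708. Check (Vieta): the three roots sum to 124, matching tr M = 124.
So the eigenvalues of A^T A are ≈ 11.4117, 47.8175, 64.7708 (all ≥ 0, as they must be for A^T A). The largest is λ_max ≈ 64.7708, hence ||A||_2 = sqrt(λ_max) ≈ 8.048.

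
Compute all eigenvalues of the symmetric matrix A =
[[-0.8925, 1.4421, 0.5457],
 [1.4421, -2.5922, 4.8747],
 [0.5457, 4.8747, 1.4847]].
sigma(A) ≈ {-6, -1, 5}

A is real symmetric, so its spectrum consists of real eigenvalues. Expanding the characteristic polynomial of the displayed matrix gives
  det(λ I - A) = p(λ) = λ^3 + (2)λ^2 + (-29)λ + (-30).
Solving p(λ) = 0 yields eigenvalues ≈ -6, -1, 5. (A is shown rounded to 4 decimals, so these recover the underlying integer eigenvalues to within that precision.)
Verification: the trace of A = -2 equals the sum of eigenvalues -2, and det(A) ≈ 29.9997 matches the eigenvalue product 30.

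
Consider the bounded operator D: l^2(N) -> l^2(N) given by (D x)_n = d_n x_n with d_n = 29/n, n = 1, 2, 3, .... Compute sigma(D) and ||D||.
sigma(D) = {29/n : n ≥ 1} ∪ {0}; ||D|| = 29

A bounded diagonal operator on l^2 with diagonal entries d_n has spectrum equal to the closure of {d_n : n ≥ 1}: every d_n is an eigenvalue (with eigenvector e_n), so {d_n} ⊂ sigma(D); the spectrum is closed, so its closure is too; and for lambda not in the closure, (D - lambda I) has bounded inverse (the diagonal entries 1/(d_n - lambda) are bounded). For our sequence d_n = 29/n, n = 1, 2, 3, ...:
  - {d_n} = {29/n : n ≥ 1}; the only limit point is 0
  - closure = {29/n : n ≥ 1} ∪ {0}
For the norm: a diagonal operator has ||D|| = sup_n |d_n|. Here d_n = 29/n is positive and decreasing, so sup_n |d_n| = d_1 = 29. So ||D|| = 29.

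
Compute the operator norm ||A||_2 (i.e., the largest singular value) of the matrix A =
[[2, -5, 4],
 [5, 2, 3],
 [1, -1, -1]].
||A||_2 ≈ 7.3562 (= sqrt(largest eigenvalue of A^T A))

||A||_2 = sigma_max(A) = sqrt(lambda_max(A^T A)). Form the symmetric matrix M = A^T A =
[[30, -1, 22],
 [-1, 30, -13],
 [22, -13, 26]].
Its characteristic polynomial (trace, sum of principal 2x2 minors, determinant of M give the coefficients) is
  p(λ) = det(λ I - M) = λ^3 - 86λ^2 + 1806λ - 4356.
No integer candidate from the rational root theorem (±divisors of 4356) is a root, so the roots are irrational. The cubic discriminant is Δ = 1144060704 > 0, so there are three distinct real roots. p(2) = -1080 and p(3) = 315 have opposite signs, so a root lies in (2, 3); Newton's method refines it to λ ≈ 2.7641. p(29) = 81 and p(30) = -576 have opposite signs, so a root lies in (29, 30); Newton's method refines it to λ ≈ 29.1229. p(54) = -144 and p(55) = 1199 have opposite signs, so a root lies in (54, 55); Newton's method refines it to λ ≈ 54.113. Check (Vieta): the three roots sum to 86, matching tr M = 86.
So the eigenvalues of A^T A are ≈ 2.7641, 29.1229, 54.113 (all ≥ 0, as they must be for A^T A). The largest is λ_max ≈ 54.113, hence ||A||_2 = sqrt(λ_max) ≈ 7.3562.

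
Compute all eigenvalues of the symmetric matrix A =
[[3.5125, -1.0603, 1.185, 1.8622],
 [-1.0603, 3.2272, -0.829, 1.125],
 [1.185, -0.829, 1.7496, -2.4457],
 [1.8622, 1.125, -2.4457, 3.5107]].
sigma(A) ≈ {-1, 2, 5, 6}

A is real symmetric, so its spectrum consists of real eigenvalues. Expanding the characteristic polynomial of the displayed matrix gives
  det(λ I - A) = p(λ) = λ^4 + (-12)λ^3 + (39)λ^2 + (-8)λ + (-60).
Solving p(λ) = 0 yields eigenvalues ≈ -1, 2, 5, 6. (A is shown rounded to 4 decimals, so these recover the underlying integer eigenvalues to within that precision.)
Verification: the trace of A = 12 equals the sum of eigenvalues 12, and det(A) ≈ -60.0003 matches the eigenvalue product -60.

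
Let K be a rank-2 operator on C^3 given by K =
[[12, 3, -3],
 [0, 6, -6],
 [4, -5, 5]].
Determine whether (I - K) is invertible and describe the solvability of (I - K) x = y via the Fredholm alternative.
(I - K) is invertible (det(I - K) = 122 ≠ 0), so for every y in C^3 the equation (I - K) x = y has a unique solution.

K has rank 2 and factors as K = U V^T = u1 v1^T + u2 v2^T with u1 = (-3, -2, 1), v1 = (-2, -2, 2), u2 = (-3, 2, -3), v2 = (-2, 1, -1) (multiplying out reproduces the displayed K). The nonzero eigenvalues of U V^T coincide with those of the 2 x 2 matrix G = V^T U = [[v1·u1, v1·u2], [v2·u1, v2·u2]] = [[12, -4], [3, 11]], and by the Sylvester determinant identity det(I_3 - U V^T) = det(I_2 - V^T U) = det([[-11, 4], [-3, -10]]) = (-11)(-10) - (4)(-3) = 122. (Direct check: I - K =
[[-11, -3, 3],
 [0, -5, 6],
 [-4, 5, -4]]
has determinant 122.) The finite-dimensional Fredholm alternative says: either (I - K) is invertible, or ker(I - K) ≠ {0} and then range(I - K) = ker((I - K)^*)^⊥, with dim ker(I - K) = dim ker((I - K)^*). Since det(I - K) ≠ 0, 1 is not an eigenvalue of K and ker(I - K) = {0}, so we are in the first case: for every y there is a unique x = (I - K)^(-1) y. (Explicitly, by the Woodbury identity, (I - U V^T)^(-1) = I + U (I_2 - G)^(-1) V^T.)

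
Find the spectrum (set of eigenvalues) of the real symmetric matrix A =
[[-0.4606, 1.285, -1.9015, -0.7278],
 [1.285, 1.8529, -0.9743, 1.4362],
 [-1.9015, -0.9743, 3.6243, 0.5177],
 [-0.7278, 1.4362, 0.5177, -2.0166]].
sigma(A) ≈ {-3, -1, 2, 5}

A is real symmetric, so its spectrum consists of real eigenvalues. Expanding the characteristic polynomial of the displayed matrix gives
  det(λ I - A) = p(λ) = λ^4 + (-3)λ^3 + (-15)λ^2 + (19)λ + (30).
Solving p(λ) = 0 yields eigenvalues ≈ -3, -1, 2, 5. (A is shown rounded to 4 decimals, so these recover the underlying integer eigenvalues to within that precision.)
Verification: the trace of A = 3 equals the sum of eigenvalues 3, and det(A) ≈ 30.0006 matches the eigenvalue product 30.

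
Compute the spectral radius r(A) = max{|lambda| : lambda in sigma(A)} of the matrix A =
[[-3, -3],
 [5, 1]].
r(A) = sqrt(12) ≈ 3.4641

The eigenvalues of A are the roots of its characteristic polynomial. With M = A (coefficients from the trace and determinant):
  p(λ) = det(λ I - M) = λ^2 + 2λ + 12.
For λ^2 + 2λ + 12 the discriminant is -44. It is negative, so the roots are the complex-conjugate pair λ = -1 ± (sqrt(44)/2) i ≈ -1 ± 3.3166i. For a conjugate pair the product of the roots equals the constant term, so |λ|^2 = 12 and |λ| = sqrt(12) ≈ 3.4641.
Thus the eigenvalues (to 4 decimals) are -1 ± 3.3166i (modulus 3.4641). The spectral radius is the largest modulus: r(A) = sqrt(12) ≈ 3.4641. (Cross-check: r(A) ≤ ||A||_2 ≈ 6.3592; equality holds whenever A is normal, though it can also hold for some non-normal A.)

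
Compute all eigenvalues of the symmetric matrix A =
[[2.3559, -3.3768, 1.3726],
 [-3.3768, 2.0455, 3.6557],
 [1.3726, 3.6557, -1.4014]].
sigma(A) ≈ {-5, 2, 6}

A is real symmetric, so its spectrum consists of real eigenvalues. Expanding the characteristic polynomial of the displayed matrix gives
  det(λ I - A) = p(λ) = λ^3 + (-3)λ^2 + (-28)λ + (60).
Solving p(λ) = 0 yields eigenvalues ≈ -5, 2, 6. (A is shown rounded to 4 decimals, so these recover the underlying integer eigenvalues to within that precision.)
Verification: the trace of A = 3 equals the sum of eigenvalues 3, and det(A) ≈ -60.0002 matches the eigenvalue product -60.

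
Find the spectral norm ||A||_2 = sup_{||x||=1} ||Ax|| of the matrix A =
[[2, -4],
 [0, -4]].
||A||_2 = sqrt((36 + sqrt(1040))/2) ≈ 5.8416 (= sqrt(largest eigenvalue of A^T A))

||A||_2 = sigma_max(A) = sqrt(lambda_max(A^T A)). Form the symmetric matrix M = A^T A =
[[4, -8],
 [-8, 32]].
Its characteristic polynomial (trace, determinant of M give the coefficients) is
  p(λ) = det(λ I - M) = λ^2 - 36λ + 64.
For λ^2 - 36λ + 64 the discriminant is 1040. It is nonnegative but not a perfect square, so the roots are real and irrational: λ = (36 ± sqrt(1040))/2 ≈ 34.1245, 1.8755.
So the eigenvalues of A^T A are ≈ 1.8755, 34.1245 (all ≥ 0, as they must be for A^T A). The largest is λ_max = (36 + sqrt(1040))/2 ≈ 34.1245, hence ||A||_2 = sqrt(λ_max) = sqrt((36 + sqrt(1040))/2) ≈ 5.8416.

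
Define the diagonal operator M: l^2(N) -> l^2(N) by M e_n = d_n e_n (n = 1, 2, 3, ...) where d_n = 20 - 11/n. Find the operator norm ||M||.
||M|| = 20

For a diagonal operator on l^2 with entries d_n, ||M|| = sup_n |d_n|. Here d_1 = 9, d_2 = 29/2, ..., and d_n = 20 - 11/n increases monotonically toward 20. All terms lie in [9, 20), so |d_n| = d_n and the supremum is the limit 20, which is not attained by any individual d_n. Hence ||M|| = 20.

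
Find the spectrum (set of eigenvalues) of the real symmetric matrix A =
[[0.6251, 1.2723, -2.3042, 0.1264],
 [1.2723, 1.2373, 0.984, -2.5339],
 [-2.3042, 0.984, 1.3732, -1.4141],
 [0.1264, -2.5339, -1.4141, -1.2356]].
sigma(A) ≈ {-3, -2, 3, 4}

A is real symmetric, so its spectrum consists of real eigenvalues. Expanding the characteristic polynomial of the displayed matrix gives
  det(λ I - A) = p(λ) = λ^4 + (-2)λ^3 + (-17)λ^2 + (18)λ + (71.9969).
Solving p(λ) = 0 yields eigenvalues ≈ -3, -2, 3, 4. (A is shown rounded to 4 decimals, so these recover the underlying integer eigenvalues to within that precision.)
Verification: the trace of A = 2 equals the sum of eigenvalues 2, and det(A) ≈ 71.9969 matches the eigenvalue product 72.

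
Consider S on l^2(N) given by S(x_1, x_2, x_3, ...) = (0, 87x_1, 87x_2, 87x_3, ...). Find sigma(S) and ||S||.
sigma(S) = closed disk {z in C : |z| ≤ 87}; ||S|| = 87

Note S = 87·U where U is the unit right shift (U x)_k = x_{k-1} (with x_0 := 0); so ||S|| = 87||U|| and sigma(S) = 87·sigma(U). ||S x||^2 = sum_{k≥1} |87x_k|^2 = 7569||x||^2, so ||S|| = 87 and sigma(S) ⊂ {|z| ≤ 87}. For any |lambda| < 87, the equation (S - lambda I) x = 0 forces x_1 = 0, then 87x_k = lambda x_{k+1} ⇒ x = 0, so S has no eigenvalues. But (S - lambda I) is not surjective for |lambda| < 87: solving (S - lambda I) x = e_1 would require x_n proportional to (lambda/87)^(-n), which is not in l^2. So every |lambda| < 87 lies in the residual spectrum. The boundary |lambda| = 87 is in the approximate point spectrum (the spectrum is closed). Hence sigma(S) is the closed disk of radius 87.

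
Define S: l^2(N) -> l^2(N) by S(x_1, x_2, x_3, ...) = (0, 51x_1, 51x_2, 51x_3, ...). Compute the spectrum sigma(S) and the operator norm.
sigma(S) = closed disk {z in C : |z| ≤ 51}; ||S|| = 51

Note S = 51·U where U is the unit right shift (U x)_k = x_{k-1} (with x_0 := 0); so ||S|| = 51||U|| and sigma(S) = 51·sigma(U). ||S x||^2 = sum_{k≥1} |51x_k|^2 = 2601||x||^2, so ||S|| = 51 and sigma(S) ⊂ {|z| ≤ 51}. For any |lambda| < 51, the equation (S - lambda I) x = 0 forces x_1 = 0, then 51x_k = lambda x_{k+1} ⇒ x = 0, so S has no eigenvalues. But (S - lambda I) is not surjective for |lambda| < 51: solving (S - lambda I) x = e_1 would require x_n proportional to (lambda/51)^(-n), which is not in l^2. So every |lambda| < 51 lies in the residual spectrum. The boundary |lambda| = 51 is in the approximate point spectrum (the spectrum is closed). Hence sigma(S) is the closed disk of radius 51.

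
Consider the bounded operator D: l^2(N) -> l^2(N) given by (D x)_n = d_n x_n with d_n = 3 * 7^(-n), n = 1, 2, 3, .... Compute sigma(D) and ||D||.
sigma(D) = {3 * 7^(-n) : n ≥ 1} ∪ {0}; ||D|| = 3/7

A bounded diagonal operator on l^2 with diagonal entries d_n has spectrum equal to the closure of {d_n : n ≥ 1}: every d_n is an eigenvalue (with eigenvector e_n), so {d_n} ⊂ sigma(D); the spectrum is closed, so its closure is too; and for lambda not in the closure, (D - lambda I) has bounded inverse (the diagonal entries 1/(d_n - lambda) are bounded). For our sequence d_n = 3 * 7^(-n), n = 1, 2, 3, ...:
  - {d_n} = {3 * 7^(-n) : n ≥ 1}; the only limit point is 0
  - closure = {3 * 7^(-n) : n ≥ 1} ∪ {0}
For the norm: a diagonal operator has ||D|| = sup_n |d_n|. Here d_n = 3 * 7^(-n) is positive and decreasing, so sup_n |d_n| = d_1 = 3/7. So ||D|| = 3/7.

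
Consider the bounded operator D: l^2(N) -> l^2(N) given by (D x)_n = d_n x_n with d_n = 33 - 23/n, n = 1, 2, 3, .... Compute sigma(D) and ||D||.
sigma(D) = {33 - 23/n : n ≥ 1} ∪ {33}; ||D|| = 33

A bounded diagonal operator on l^2 with diagonal entries d_n has spectrum equal to the closure of {d_n : n ≥ 1}: every d_n is an eigenvalue (with eigenvector e_n), so {d_n} ⊂ sigma(D); the spectrum is closed, so its closure is too; and for lambda not in the closure, (D - lambda I) has bounded inverse (the diagonal entries 1/(d_n - lambda) are bounded). For our sequence d_n = 33 - 23/n, n = 1, 2, 3, ...:
  - {d_n} = {33 - 23/n : n ≥ 1}; the only limit point is 33
  - closure = {33 - 23/n : n ≥ 1} ∪ {33}
For the norm: a diagonal operator has ||D|| = sup_n |d_n|. Here d_n = 33 - 23/n increases monotonically from d_1 = 10 toward 33, with all terms in [10, 33); so sup_n |d_n| = 33 (the supremum is the limit, not attained). So ||D|| = 33.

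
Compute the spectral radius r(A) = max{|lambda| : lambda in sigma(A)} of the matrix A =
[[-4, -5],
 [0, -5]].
r(A) = 5

The eigenvalues of A are the roots of its characteristic polynomial. With M = A (coefficients from the trace and determinant):
  p(λ) = det(λ I - M) = λ^2 + 9λ + 20.
For λ^2 + 9λ + 20 the discriminant is 1. It is a perfect square (1^2), so the roots are rational: λ = (-9 ± 1)/2 = -4, -5.
Thus the eigenvalues (to 4 decimals) are -4 (modulus 4); -5 (modulus 5). The spectral radius is the largest modulus: r(A) = 5. (Cross-check: r(A) ≤ ||A||_2 ≈ 7.6973; equality holds whenever A is normal, though it can also hold for some non-normal A.)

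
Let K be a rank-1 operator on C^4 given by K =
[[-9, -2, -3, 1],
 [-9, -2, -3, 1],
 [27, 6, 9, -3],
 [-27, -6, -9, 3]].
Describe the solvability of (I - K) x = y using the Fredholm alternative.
(I - K) is singular (det(I - K) = 0, i.e. 1 ∈ sigma(K)). (I - K) x = y is solvable iff y ⊥ ker((I - K)^*) = span{(-9, -2, -3, 1)}, i.e. iff -9y_1 - 2y_2 - 3y_3 + y_4 = 0. When solvable, the solutions are x = y + c·(1, 1, -3, 3), c arbitrary (ker(I - K) = span{(1, 1, -3, 3)}, dimension 1).

K has rank 1, so it is an outer product K = u v^T: every row of K is a multiple of one row vector. Reading off the entries, u = (1, 1, -3, 3) and v = (-9, -2, -3, 1) (row i of K equals u_i·v^T). A rank-one matrix u v^T satisfies K u = u (v·u) and kills the (3)-dimensional subspace v^⊥, so its characteristic polynomial is lambda^3 (lambda - v·u) with v·u = tr K = 1. Hence the eigenvalues of I - K are 1 (multiplicity 3) and 1 - (1) = 0, so det(I - K) = 0. (Direct check: I - K =
[[10, 2, 3, -1],
 [9, 3, 3, -1],
 [-27, -6, -8, 3],
 [27, 6, 9, -2]]
has determinant 0.) So 1 is an eigenvalue of K and (I - K) is not invertible. The finite-dimensional Fredholm alternative says: either (I - K) is invertible, or ker(I - K) ≠ {0} and then range(I - K) = ker((I - K)^*)^⊥, with dim ker(I - K) = dim ker((I - K)^*). We are in the second case, so we need both kernels. Kernel of I - K: (I - K) u = u - u (v·u) = u - u = 0, so ker(I - K) = span{u} = span{(1, 1, -3, 3)} (it is exactly 1-dimensional because rank(I - K) = 3). Kernel of the adjoint: K is real, so (I - K)^* = I - K^T = I - v u^T, and (I - v u^T) v = v - v (u·v) = 0; hence ker((I - K)^*) = span{v} = span{(-9, -2, -3, 1)}. Therefore (I - K) x = y is solvable iff <y, v> = 0, i.e. iff -9y_1 - 2y_2 - 3y_3 + y_4 = 0. When this holds, K y = u (v·y) = 0, so (I - K) y = y and x = y is a particular solution; the full solution set is the line x = y + c·u = y + c·(1, 1, -3, 3), c ∈ C.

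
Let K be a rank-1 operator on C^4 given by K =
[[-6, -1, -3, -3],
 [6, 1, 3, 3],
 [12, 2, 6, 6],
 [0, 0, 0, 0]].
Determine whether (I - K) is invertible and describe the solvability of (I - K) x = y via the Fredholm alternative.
(I - K) is singular (det(I - K) = 0, i.e. 1 ∈ sigma(K)). (I - K) x = y is solvable iff y ⊥ ker((I - K)^*) = span{(-6, -1, -3, -3)}, i.e. iff -6y_1 - y_2 - 3y_3 - 3y_4 = 0. When solvable, the solutions are x = y + c·(1, -1, -2, 0), c arbitrary (ker(I - K) = span{(1, -1, -2, 0)}, dimension 1).

K has rank 1, so it is an outer product K = u v^T: every row of K is a multiple of one row vector. Reading off the entries, u = (1, -1, -2, 0) and v = (-6, -1, -3, -3) (row i of K equals u_i·v^T). A rank-one matrix u v^T satisfies K u = u (v·u) and kills the (3)-dimensional subspace v^⊥, so its characteristic polynomial is lambda^3 (lambda - v·u) with v·u = tr K = 1. Hence the eigenvalues of I - K are 1 (multiplicity 3) and 1 - (1) = 0, so det(I - K) = 0. (Direct check: I - K =
[[7, 1, 3, 3],
 [-6, 0, -3, -3],
 [-12, -2, -5, -6],
 [0, 0, 0, 1]]
has determinant 0.) So 1 is an eigenvalue of K and (I - K) is not invertible. The finite-dimensional Fredholm alternative says: either (I - K) is invertible, or ker(I - K) ≠ {0} and then range(I - K) = ker((I - K)^*)^⊥, with dim ker(I - K) = dim ker((I - K)^*). We are in the second case, so we need both kernels. Kernel of I - K: (I - K) u = u - u (v·u) = u - u = 0, so ker(I - K) = span{u} = span{(1, -1, -2, 0)} (it is exactly 1-dimensional because rank(I - K) = 3). Kernel of the adjoint: K is real, so (I - K)^* = I - K^T = I - v u^T, and (I - v u^T) v = v - v (u·v) = 0; hence ker((I - K)^*) = span{v} = span{(-6, -1, -3, -3)}. Therefore (I - K) x = y is solvable iff <y, v> = 0, i.e. iff -6y_1 - y_2 - 3y_3 - 3y_4 = 0. When this holds, K y = u (v·y) = 0, so (I - K) y = y and x = y is a particular solution; the full solution set is the line x = y + c·u = y + c·(1, -1, -2, 0), c ∈ C.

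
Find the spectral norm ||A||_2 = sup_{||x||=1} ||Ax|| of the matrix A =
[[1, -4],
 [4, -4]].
||A||_2 = sqrt((49 + sqrt(1825))/2) ≈ 6.772 (= sqrt(largest eigenvalue of A^T A))

||A||_2 = sigma_max(A) = sqrt(lambda_max(A^T A)). Form the symmetric matrix M = A^T A =
[[17, -20],
 [-20, 32]].
Its characteristic polynomial (trace, determinant of M give the coefficients) is
  p(λ) = det(λ I - M) = λ^2 - 49λ + 144.
For λ^2 - 49λ + 144 the discriminant is 1825. It is nonnegative but not a perfect square, so the roots are real and irrational: λ = (49 ± sqrt(1825))/2 ≈ 45.86, 3.14.
So the eigenvalues of A^T A are ≈ 3.14, 45.86 (all ≥ 0, as they must be for A^T A). The largest is λ_max = (49 + sqrt(1825))/2 ≈ 45.86, hence ||A||_2 = sqrt(λ_max) = sqrt((49 + sqrt(1825))/2) ≈ 6.772.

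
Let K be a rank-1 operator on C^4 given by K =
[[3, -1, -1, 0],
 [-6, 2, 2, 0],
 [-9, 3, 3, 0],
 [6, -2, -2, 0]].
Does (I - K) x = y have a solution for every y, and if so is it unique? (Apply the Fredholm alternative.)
(I - K) is invertible (det(I - K) = -7 ≠ 0), so for every y in C^4 the equation (I - K) x = y has a unique solution.

K has rank 1, so it is an outer product K = u v^T: every row of K is a multiple of one row vector. Reading off the entries, u = (1, -2, -3, 2) and v = (3, -1, -1, 0) (row i of K equals u_i·v^T). A rank-one matrix u v^T satisfies K u = u (v·u) and kills the (3)-dimensional subspace v^⊥, so its characteristic polynomial is lambda^3 (lambda - v·u) with v·u = tr K = 8. Hence the eigenvalues of I - K are 1 (multiplicity 3) and 1 - (8) = -7, so det(I - K) = -7. (Direct check: I - K =
[[-2, 1, 1, 0],
 [6, -1, -2, 0],
 [9, -3, -2, 0],
 [-6, 2, 2, 1]]
has determinant -7.) The finite-dimensional Fredholm alternative says: either (I - K) is invertible, or ker(I - K) ≠ {0} and then range(I - K) = ker((I - K)^*)^⊥, with dim ker(I - K) = dim ker((I - K)^*). Since det(I - K) ≠ 0, 1 is not an eigenvalue of K and ker(I - K) = {0}, so we are in the first case: for every y there is a unique x = (I - K)^(-1) y. Explicitly, by the Sherman–Morrison formula, (I - u v^T)^(-1) = I + u v^T/(1 - v·u), i.e. (I - K)^(-1) = I + K/(-7).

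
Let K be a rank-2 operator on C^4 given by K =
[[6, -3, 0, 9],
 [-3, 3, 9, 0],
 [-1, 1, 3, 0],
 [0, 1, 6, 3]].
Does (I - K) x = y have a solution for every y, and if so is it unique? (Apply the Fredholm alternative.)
(I - K) is invertible (det(I - K) = 49 ≠ 0), so for every y in C^4 the equation (I - K) x = y has a unique solution.

K has rank 2 and factors as K = U V^T = u1 v1^T + u2 v2^T with u1 = (0, 3, 1, 2), v1 = (1, 0, 3, 3), u2 = (3, -3, -1, -1), v2 = (2, -1, 0, 3) (multiplying out reproduces the displayed K). The nonzero eigenvalues of U V^T coincide with those of the 2 x 2 matrix G = V^T U = [[v1·u1, v1·u2], [v2·u1, v2·u2]] = [[9, -3], [3, 6]], and by the Sylvester determinant identity det(I_4 - U V^T) = det(I_2 - V^T U) = det([[-8, 3], [-3, -5]]) = (-8)(-5) - (3)(-3) = 49. (Direct check: I - K =
[[-5, 3, 0, -9],
 [3, -2, -9, 0],
 [1, -1, -2, 0],
 [0, -1, -6, -2]]
has determinant 49.) The finite-dimensional Fredholm alternative says: either (I - K) is invertible, or ker(I - K) ≠ {0} and then range(I - K) = ker((I - K)^*)^⊥, with dim ker(I - K) = dim ker((I - K)^*). Since det(I - K) ≠ 0, 1 is not an eigenvalue of K and ker(I - K) = {0}, so we are in the first case: for every y there is a unique x = (I - K)^(-1) y. (Explicitly, by the Woodbury identity, (I - U V^T)^(-1) = I + U (I_2 - G)^(-1) V^T.)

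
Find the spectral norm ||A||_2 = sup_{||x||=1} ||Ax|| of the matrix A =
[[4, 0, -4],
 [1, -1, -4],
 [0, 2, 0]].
||A||_2 ≈ 6.7986 (= sqrt(largest eigenvalue of A^T A))

||A||_2 = sigma_max(A) = sqrt(lambda_max(A^T A)). Form the symmetric matrix M = A^T A =
[[17, -1, -20],
 [-1, 5, 4],
 [-20, 4, 32]].
Its characteristic polynomial (trace, sum of principal 2x2 minors, determinant of M give the coefficients) is
  p(λ) = det(λ I - M) = λ^3 - 54λ^2 + 372λ - 576.
No integer candidate from the rational root theorem (±divisors of 576) is a root, so the roots are irrational. The cubic discriminant is Δ = 34129728 > 0, so there are three distinct real roots. p(2) = -40 and p(3) = 81 have opposite signs, so a root lies in (2, 3); Newton's method refines it to λ ≈ 2.2568. p(5) = 59 and p(6) = -72 have opposite signs, so a root lies in (5, 6); Newton's method refines it to λ ≈ 5.5218. p(46) = -392 and p(47) = 1445 have opposite signs, so a root lies in (46, 47); Newton's method refines it to λ ≈ 46.2214. Check (Vieta): the three roots sum to 54, matching tr M = 54.
So the eigenvalues of A^T A are ≈ 2.2568, 5.5218, 46.2214 (all ≥ 0, as they must be for A^T A). The largest is λ_max ≈ 46.2214, hence ||A||_2 = sqrt(λ_max) ≈ 6.7986.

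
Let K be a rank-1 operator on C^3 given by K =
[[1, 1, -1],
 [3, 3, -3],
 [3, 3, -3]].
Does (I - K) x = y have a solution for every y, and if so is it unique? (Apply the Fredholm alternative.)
(I - K) is singular (det(I - K) = 0, i.e. 1 ∈ sigma(K)). (I - K) x = y is solvable iff y ⊥ ker((I - K)^*) = span{(1, 1, -1)}, i.e. iff y_1 + y_2 - y_3 = 0. When solvable, the solutions are x = y + c·(1, 3, 3), c arbitrary (ker(I - K) = span{(1, 3, 3)}, dimension 1).

K has rank 1, so it is an outer product K = u v^T: every row of K is a multiple of one row vector. Reading off the entries, u = (1, 3, 3) and v = (1, 1, -1) (row i of K equals u_i·v^T). A rank-one matrix u v^T satisfies K u = u (v·u) and kills the (2)-dimensional subspace v^⊥, so its characteristic polynomial is lambda^2 (lambda - v·u) with v·u = tr K = 1. Hence the eigenvalues of I - K are 1 (multiplicity 2) and 1 - (1) = 0, so det(I - K) = 0. (Direct check: I - K =
[[0, -1, 1],
 [-3, -2, 3],
 [-3, -3, 4]]
has determinant 0.) So 1 is an eigenvalue of K and (I - K) is not invertible. The finite-dimensional Fredholm alternative says: either (I - K) is invertible, or ker(I - K) ≠ {0} and then range(I - K) = ker((I - K)^*)^⊥, with dim ker(I - K) = dim ker((I - K)^*). We are in the second case, so we need both kernels. Kernel of I - K: (I - K) u = u - u (v·u) = u - u = 0, so ker(I - K) = span{u} = span{(1, 3, 3)} (it is exactly 1-dimensional because rank(I - K) = 2). Kernel of the adjoint: K is real, so (I - K)^* = I - K^T = I - v u^T, and (I - v u^T) v = v - v (u·v) = 0; hence ker((I - K)^*) = span{v} = span{(1, 1, -1)}. Therefore (I - K) x = y is solvable iff <y, v> = 0, i.e. iff y_1 + y_2 - y_3 = 0. When this holds, K y = u (v·y) = 0, so (I - K) y = y and x = y is a particular solution; the full solution set is the line x = y + c·u = y + c·(1, 3, 3), c ∈ C.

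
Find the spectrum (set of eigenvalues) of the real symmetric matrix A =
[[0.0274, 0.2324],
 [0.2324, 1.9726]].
sigma(A) ≈ {0, 2}

A is real symmetric, so its spectrum consists of real eigenvalues. Expanding the characteristic polynomial of the displayed matrix gives
  det(λ I - A) = p(λ) = λ^2 + (-2)λ + (0).
Solving p(λ) = 0 yields eigenvalues ≈ 0, 2. (A is shown rounded to 4 decimals, so these recover the underlying integer eigenvalues to within that precision.)
Verification: the trace of A = 2 equals the sum of eigenvalues 2, and det(A) ≈ 0.0000 matches the eigenvalue product 0.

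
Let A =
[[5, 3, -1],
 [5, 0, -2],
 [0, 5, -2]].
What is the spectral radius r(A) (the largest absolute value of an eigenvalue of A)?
r(A) ≈ 6.5627

The eigenvalues of A are the roots of its characteristic polynomial. With M = A (coefficients from the trace, the sum of principal 2x2 minors, and det A):
  p(λ) = det(λ I - M) = λ^3 - 3λ^2 - 15λ - 55.
No integer candidate from the rational root theorem (±divisors of 55) is a root, so the roots are irrational. The cubic discriminant is Δ = -116640 < 0, so there is one real root and a complex-conjugate pair. p(6) = -37 and p(7) = 36 have opposite signs, so a root lies in (6, 7); Newton's method refines it to λ ≈ 6.5627. Dividing out (λ - (6.5627)) leaves approximately λ^2 + 3.5627λ + 8.3807. For λ^2 + 3.5627λ + 8.3807 the discriminant is -20.8302. It is negative, so the remaining roots are the complex-conjugate pair λ ≈ -1.7813 ± 2.282i. Their product equals the constant term, so |λ|^2 ≈ 8.3807 and |λ| ≈ 2.8949.
Thus the eigenvalues (to 4 decimals) are 6.5627 (modulus 6.5627); -1.7813 ± 2.282i (modulus 2.8949). The spectral radius is the largest modulus: r(A) ≈ 6.5627. (Cross-check: r(A) ≤ ||A||_2 ≈ 8.1097; equality holds whenever A is normal, though it can also hold for some non-normal A.)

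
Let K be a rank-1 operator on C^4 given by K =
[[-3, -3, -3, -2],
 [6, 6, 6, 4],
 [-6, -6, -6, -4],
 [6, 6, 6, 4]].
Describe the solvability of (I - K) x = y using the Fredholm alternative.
(I - K) is singular (det(I - K) = 0, i.e. 1 ∈ sigma(K)). (I - K) x = y is solvable iff y ⊥ ker((I - K)^*) = span{(-3, -3, -3, -2)}, i.e. iff -3y_1 - 3y_2 - 3y_3 - 2y_4 = 0. When solvable, the solutions are x = y + c·(1, -2, 2, -2), c arbitrary (ker(I - K) = span{(1, -2, 2, -2)}, dimension 1).

K has rank 1, so it is an outer product K = u v^T: every row of K is a multiple of one row vector. Reading off the entries, u = (1, -2, 2, -2) and v = (-3, -3, -3, -2) (row i of K equals u_i·v^T). A rank-one matrix u v^T satisfies K u = u (v·u) and kills the (3)-dimensional subspace v^⊥, so its characteristic polynomial is lambda^3 (lambda - v·u) with v·u = tr K = 1. Hence the eigenvalues of I - K are 1 (multiplicity 3) and 1 - (1) = 0, so det(I - K) = 0. (Direct check: I - K =
[[4, 3, 3, 2],
 [-6, -5, -6, -4],
 [6, 6, 7, 4],
 [-6, -6, -6, -3]]
has determinant 0.) So 1 is an eigenvalue of K and (I - K) is not invertible. The finite-dimensional Fredholm alternative says: either (I - K) is invertible, or ker(I - K) ≠ {0} and then range(I - K) = ker((I - K)^*)^⊥, with dim ker(I - K) = dim ker((I - K)^*). We are in the second case, so we need both kernels. Kernel of I - K: (I - K) u = u - u (v·u) = u - u = 0, so ker(I - K) = span{u} = span{(1, -2, 2, -2)} (it is exactly 1-dimensional because rank(I - K) = 3). Kernel of the adjoint: K is real, so (I - K)^* = I - K^T = I - v u^T, and (I - v u^T) v = v - v (u·v) = 0; hence ker((I - K)^*) = span{v} = span{(-3, -3, -3, -2)}. Therefore (I - K) x = y is solvable iff <y, v> = 0, i.e. iff -3y_1 - 3y_2 - 3y_3 - 2y_4 = 0. When this holds, K y = u (v·y) = 0, so (I - K) y = y and x = y is a particular solution; the full solution set is the line x = y + c·u = y + c·(1, -2, 2, -2), c ∈ C.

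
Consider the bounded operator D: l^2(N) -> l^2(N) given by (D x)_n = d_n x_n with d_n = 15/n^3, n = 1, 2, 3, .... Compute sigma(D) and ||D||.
sigma(D) = {15/n^3 : n ≥ 1} ∪ {0}; ||D|| = 15

A bounded diagonal operator on l^2 with diagonal entries d_n has spectrum equal to the closure of {d_n : n ≥ 1}: every d_n is an eigenvalue (with eigenvector e_n), so {d_n} ⊂ sigma(D); the spectrum is closed, so its closure is too; and for lambda not in the closure, (D - lambda I) has bounded inverse (the diagonal entries 1/(d_n - lambda) are bounded). For our sequence d_n = 15/n^3, n = 1, 2, 3, ...:
  - {d_n} = {15/n^3 : n ≥ 1}; the only limit point is 0
  - closure = {15/n^3 : n ≥ 1} ∪ {0}
For the norm: a diagonal operator has ||D|| = sup_n |d_n|. Here d_n = 15/n^3 is positive and decreasing, so sup_n |d_n| = d_1 = 15. So ||D|| = 15.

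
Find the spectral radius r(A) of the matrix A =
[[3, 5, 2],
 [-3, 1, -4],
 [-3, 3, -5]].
r(A) ≈ 3.9704

The eigenvalues of A are the roots of its characteristic polynomial. With M = A (coefficients from the trace, the sum of principal 2x2 minors, and det A):
  p(λ) = det(λ I - M) = λ^3 + λ^2 + 16λ + 6.
No integer candidate from the rational root theorem (±divisors of 6) is a root, so the roots are irrational. The cubic discriminant is Δ = -15396 < 0, so there is one real root and a complex-conjugate pair. p(-1) = -10 and p(0) = 6 have opposite signs, so a root lies in (-1, 0); Newton's method refines it to λ ≈ -0.3806. Dividing out (λ - (-0.3806)) leaves approximately λ^2 + 0.6194λ + 15.7643. For λ^2 + 0.6194λ + 15.7643 the discriminant is -62.6734. It is negative, so the remaining roots are the complex-conjugate pair λ ≈ -0.3097 ± 3.9583i. Their product equals the constant term, so |λ|^2 ≈ 15.7643 and |λ| ≈ 3.9704.
Thus the eigenvalues (to 4 decimals) are -0.3806 (modulus 0.3806); -0.3097 ± 3.9583i (modulus 3.9704). The spectral radius is the largest modulus: r(A) ≈ 3.9704. (Cross-check: r(A) ≤ ||A||_2 ≈ 8.427; equality holds whenever A is normal, though it can also hold for some non-normal A.)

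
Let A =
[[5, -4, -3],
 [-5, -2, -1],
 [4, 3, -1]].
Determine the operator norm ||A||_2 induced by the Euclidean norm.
||A||_2 ≈ 8.3288 (= sqrt(largest eigenvalue of A^T A))

||A||_2 = sigma_max(A) = sqrt(lambda_max(A^T A)). Form the symmetric matrix M = A^T A =
[[66, 2, -14],
 [2, 29, 11],
 [-14, 11, 11]].
Its characteristic polynomial (trace, sum of principal 2x2 minors, determinant of M give the coefficients) is
  p(λ) = det(λ I - M) = λ^3 - 106λ^2 + 2638λ - 6724.
No integer candidate from the rational root theorem (±divisors of 6724) is a root, so the roots are irrational. The cubic discriminant is Δ = 5349627104 > 0, so there are three distinct real roots. p(2) = -1864 and p(3) = 263 have opposite signs, so a root lies in (2, 3); Newton's method refines it to λ ≈ 2.8712. p(33) = 833 and p(34) = -264 have opposite signs, so a root lies in (33, 34); Newton's method refines it to λ ≈ 33.7602. p(69) = -859 and p(70) = 1536 have opposite signs, so a root lies in (69, 70); Newton's method refines it to λ ≈ 69.3686. Check (Vieta): the three roots sum to 106, matching tr M = 106.
So the eigenvalues of A^T A are ≈ 2.8712, 33.7602, 69.3686 (all ≥ 0, as they must be for A^T A). The largest is λ_max ≈ 69.3686, hence ||A||_2 = sqrt(λ_max) ≈ 8.3288.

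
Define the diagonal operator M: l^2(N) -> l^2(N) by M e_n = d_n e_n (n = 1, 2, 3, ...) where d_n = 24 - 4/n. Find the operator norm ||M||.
||M|| = 24

For a diagonal operator on l^2 with entries d_n, ||M|| = sup_n |d_n|. Here d_1 = 20, d_2 = 22, ..., and d_n = 24 - 4/n increases monotonically toward 24. All terms lie in [20, 24), so |d_n| = d_n and the supremum is the limit 24, which is not attained by any individual d_n. Hence ||M|| = 24.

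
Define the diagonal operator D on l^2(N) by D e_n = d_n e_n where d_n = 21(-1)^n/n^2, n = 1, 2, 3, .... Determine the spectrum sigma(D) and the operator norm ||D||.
sigma(D) = {21(-1)^n/n^2 : n ≥ 1} ∪ {0}; ||D|| = 21

A bounded diagonal operator on l^2 with diagonal entries d_n has spectrum equal to the closure of {d_n : n ≥ 1}: every d_n is an eigenvalue (with eigenvector e_n), so {d_n} ⊂ sigma(D); the spectrum is closed, so its closure is too; and for lambda not in the closure, (D - lambda I) has bounded inverse (the diagonal entries 1/(d_n - lambda) are bounded). For our sequence d_n = 21(-1)^n/n^2, n = 1, 2, 3, ...:
  - {d_n} = {21(-1)^n/n^2 : n ≥ 1}; the only limit point is 0
  - closure = {21(-1)^n/n^2 : n ≥ 1} ∪ {0}
For the norm: a diagonal operator has ||D|| = sup_n |d_n|. Here |d_n| = 21/n^2 is decreasing, so sup_n |d_n| = |d_1| = 21. So ||D|| = 21.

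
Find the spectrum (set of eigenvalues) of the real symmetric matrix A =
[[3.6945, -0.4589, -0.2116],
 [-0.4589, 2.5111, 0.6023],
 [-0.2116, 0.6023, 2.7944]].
sigma(A) ≈ {2, 3, 4}

A is real symmetric, so its spectrum consists of real eigenvalues. Expanding the characteristic polynomial of the displayed matrix gives
  det(λ I - A) = p(λ) = λ^3 + (-9)λ^2 + (26)λ + (-24).
Solving p(λ) = 0 yields eigenvalues ≈ 2, 3, 4. (A is shown rounded to 4 decimals, so these recover the underlying integer eigenvalues to within that precision.)
Verification: the trace of A = 9 equals the sum of eigenvalues 9, and det(A) ≈ 24.0002 matches the eigenvalue product 24.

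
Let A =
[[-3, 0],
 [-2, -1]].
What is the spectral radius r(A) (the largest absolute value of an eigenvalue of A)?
r(A) = 3

The eigenvalues of A are the roots of its characteristic polynomial. With M = A (coefficients from the trace and determinant):
  p(λ) = det(λ I - M) = λ^2 + 4λ + 3.
For λ^2 + 4λ + 3 the discriminant is 4. It is a perfect square (2^2), so the roots are rational: λ = (-4 ± 2)/2 = -1, -3.
Thus the eigenvalues (to 4 decimals) are -1 (modulus 1); -3 (modulus 3). The spectral radius is the largest modulus: r(A) = 3. (Cross-check: r(A) ≤ ||A||_2 ≈ 3.6503; equality holds whenever A is normal, though it can also hold for some non-normal A.)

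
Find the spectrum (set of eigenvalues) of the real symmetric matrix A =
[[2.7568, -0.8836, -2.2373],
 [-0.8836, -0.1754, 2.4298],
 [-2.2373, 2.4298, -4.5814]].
sigma(A) ≈ {-6, 0, 4}

A is real symmetric, so its spectrum consists of real eigenvalues. Expanding the characteristic polynomial of the displayed matrix gives
  det(λ I - A) = p(λ) = λ^3 + (2)λ^2 + (-24)λ + (-0.0011).
Solving p(λ) = 0 yields eigenvalues ≈ -6, 0, 4. (A is shown rounded to 4 decimals, so these recover the underlying integer eigenvalues to within that precision.)
Verification: the trace of A = -2 equals the sum of eigenvalues -2, and det(A) ≈ 0.0011 matches the eigenvalue product 0.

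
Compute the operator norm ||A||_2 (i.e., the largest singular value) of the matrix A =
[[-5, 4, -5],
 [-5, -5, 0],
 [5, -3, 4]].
||A||_2 ≈ 10.8237 (= sqrt(largest eigenvalue of A^T A))

||A||_2 = sigma_max(A) = sqrt(lambda_max(A^T A)). Form the symmetric matrix M = A^T A =
[[75, -10, 45],
 [-10, 50, -32],
 [45, -32, 41]].
Its characteristic polynomial (trace, sum of principal 2x2 minors, determinant of M give the coefficients) is
  p(λ) = det(λ I - M) = λ^3 - 166λ^2 + 5726λ - 400.
No integer candidate from the rational root theorem (±divisors of 400) is a root, so the roots are irrational. The cubic discriminant is Δ = 152045999152 > 0, so there are three distinct real roots. p(0) = -400 and p(1) = 5161 have opposite signs, so a root lies in (0, 1); Newton's method refines it to λ ≈ 0.07. p(48) = 2576 and p(49) = -743 have opposite signs, so a root lies in (48, 49); Newton's method refines it to λ ≈ 48.7772. p(117) = -1219 and p(118) = 6916 have opposite signs, so a root lies in (117, 118); Newton's method refines it to λ ≈ 117.1528. Check (Vieta): the three roots sum to 166, matching tr M = 166.
So the eigenvalues of A^T A are ≈ 0.07, 48.7772, 117.1528 (all ≥ 0, as they must be for A^T A). The largest is λ_max ≈ 117.1528, hence ||A||_2 = sqrt(λ_max) ≈ 10.8237.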